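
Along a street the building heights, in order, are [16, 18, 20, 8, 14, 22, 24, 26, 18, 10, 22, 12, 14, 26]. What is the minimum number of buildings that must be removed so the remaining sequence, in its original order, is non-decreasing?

7

Fewest deletions = n − (longest non-decreasing subsequence).
Patience tails:
16 → extends → [16]
18 → extends → [16, 18]
20 → extends → [16, 18, 20]
8 → replaces 16 → [8, 18, 20]
14 → replaces 18 → [8, 14, 20]
22 → extends → [8, 14, 20, 22]
24 → extends → [8, 14, 20, 22, 24]
26 → extends → [8, 14, 20, 22, 24, 26]
18 → replaces 20 → [8, 14, 18, 22, 24, 26]
10 → replaces 14 → [8, 10, 18, 22, 24, 26]
22 → replaces 24 → [8, 10, 18, 22, 22, 26]
12 → replaces 18 → [8, 10, 12, 22, 22, 26]
14 → replaces 22 → [8, 10, 12, 14, 22, 26]
26 → extends → [8, 10, 12, 14, 22, 26, 26]
Longest non-decreasing subsequence has length 7, so deletions = 14 − 7 = 7.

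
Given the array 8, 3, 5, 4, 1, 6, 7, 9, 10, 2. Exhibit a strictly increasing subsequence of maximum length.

Patience tails give the LIS length; then backtrack through the dp parents:
8 → extends → [8]
3 → replaces 8 → [3]
5 → extends → [3, 5]
4 → replaces 5 → [3, 4]
1 → replaces 3 → [1, 4]
6 → extends → [1, 4, 6]
7 → extends → [1, 4, 6, 7]
9 → extends → [1, 4, 6, 7, 9]
10 → extends → [1, 4, 6, 7, 9, 10]
2 → replaces 4 → [1, 2, 6, 7, 9, 10]
Length 6; one witness is 3, 5, 6, 7, 9, 10.

3, 5, 6, 7, 9, 10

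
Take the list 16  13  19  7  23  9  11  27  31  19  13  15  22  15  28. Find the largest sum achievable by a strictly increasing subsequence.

Let S[i] be the best sum of a strictly increasing subsequence ending at i:
i:       1   2   3   4   5   6   7   8   9  10  11  12  13  14  15
a[i]:   16  13  19   7  23   9  11  27  31  19  13  15  22  15  28
S:      16  13  35   7  58  16  27  85 116  46  40  55  77  55 113
Maximum is 116 (e.g. 16 + 19 + 23 + 27 + 31).

116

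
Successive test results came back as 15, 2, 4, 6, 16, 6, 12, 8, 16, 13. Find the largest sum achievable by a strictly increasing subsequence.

40

Let S[i] be the best sum of a strictly increasing subsequence ending at i:
i:      1  2  3  4  5  6  7  8  9 10
a[i]:  15  2  4  6 16  6 12  8 16 13
S:     15  2  6 12 31 12 24 20 40 37
Maximum is 40 (e.g. 2 + 4 + 6 + 12 + 16).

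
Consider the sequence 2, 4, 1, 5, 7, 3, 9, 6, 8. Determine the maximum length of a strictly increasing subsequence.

5

Let dp[i] be the length of the longest such subsequence ending at index i:
i:     1 2 3 4 5 6 7 8 9
a[i]:  2 4 1 5 7 3 9 6 8
dp:    1 2 1 3 4 2 5 4 5
Maximum dp value is 5.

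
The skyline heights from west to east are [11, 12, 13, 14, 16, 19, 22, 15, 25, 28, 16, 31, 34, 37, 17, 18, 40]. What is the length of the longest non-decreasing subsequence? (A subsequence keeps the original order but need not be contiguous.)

13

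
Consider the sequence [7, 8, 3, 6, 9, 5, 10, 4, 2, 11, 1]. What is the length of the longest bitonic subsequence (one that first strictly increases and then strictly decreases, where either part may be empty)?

7

inc[i] = longest strictly increasing subsequence ending at i; dec[i] = longest strictly decreasing subsequence starting at i:
i:      1  2  3  4  5  6  7  8  9 10 11
a[i]:   7  8  3  6  9  5 10  4  2 11  1
inc:    1  2  1  2  3  2  4  2  1  5  1
dec:    6  6  3  5  5  4  4  3  2  2  1
Best peak at i=2 (value 8): inc=2, dec=6, length 2+6−1 = 7.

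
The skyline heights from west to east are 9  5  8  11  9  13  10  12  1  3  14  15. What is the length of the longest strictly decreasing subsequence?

Let dp[i] be the longest strictly decreasing subsequence ending at i:
i:      1  2  3  4  5  6  7  8  9 10 11 12
a[i]:   9  5  8 11  9 13 10 12  1  3 14 15
dp:     1  2  2  1  2  1  2  2  3  3  1  1
Maximum is 3.

3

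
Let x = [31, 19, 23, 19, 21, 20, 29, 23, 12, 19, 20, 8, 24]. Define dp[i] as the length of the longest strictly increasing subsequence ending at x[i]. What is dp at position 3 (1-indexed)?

2

dp[i] = 1 + max{dp[j] : j<i, x[j]<x[i]} (or 1 if no such j):
i:      1  2  3  4  5  6  7  8  9 10 11 12 13
x[i]:  31 19 23 19 21 20 29 23 12 19 20  8 24
dp:     1  1  2  1  2  2  3  3  1  2  3  1  4
At index 3 the value is 2.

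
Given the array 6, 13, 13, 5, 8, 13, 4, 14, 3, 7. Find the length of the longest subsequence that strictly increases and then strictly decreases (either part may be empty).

5

inc[i] = longest strictly increasing subsequence ending at i; dec[i] = longest strictly decreasing subsequence starting at i:
i:      1  2  3  4  5  6  7  8  9 10
a[i]:   6 13 13  5  8 13  4 14  3  7
inc:    1  2  2  1  2  3  1  4  1  2
dec:    4  4  4  3  3  3  2  2  1  1
Best peak at i=2 (value 13): inc=2, dec=4, length 2+4−1 = 5.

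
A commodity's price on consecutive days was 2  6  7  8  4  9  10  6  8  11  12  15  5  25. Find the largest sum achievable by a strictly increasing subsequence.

Let S[i] be the best sum of a strictly increasing subsequence ending at i:
i:       1   2   3   4   5   6   7   8   9  10  11  12  13  14
a[i]:    2   6   7   8   4   9  10   6   8  11  12  15   5  25
S:       2   8  15  23   6  32  42  12  23  53  65  80  11 105
Maximum is 105 (e.g. 2 + 6 + 7 + 8 + 9 + 10 + 11 + 12 + 15 + 25).

105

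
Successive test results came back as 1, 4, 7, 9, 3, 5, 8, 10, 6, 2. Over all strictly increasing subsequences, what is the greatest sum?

31

Let S[i] be the best sum of a strictly increasing subsequence ending at i:
i:      1  2  3  4  5  6  7  8  9 10
a[i]:   1  4  7  9  3  5  8 10  6  2
S:      1  5 12 21  4 10 20 31 16  3
Maximum is 31 (e.g. 1 + 4 + 7 + 9 + 10).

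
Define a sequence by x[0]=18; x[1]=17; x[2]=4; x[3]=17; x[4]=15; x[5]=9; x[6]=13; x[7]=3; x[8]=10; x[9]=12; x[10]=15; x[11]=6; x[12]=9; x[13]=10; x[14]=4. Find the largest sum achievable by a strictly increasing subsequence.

Let S[i] be the best sum of a strictly increasing subsequence ending at i:
i:      0  1  2  3  4  5  6  7  8  9 10 11 12 13 14
x[i]:  18 17  4 17 15  9 13  3 10 12 15  6  9 10  4
S:     18 17  4 21 19 13 26  3 23 35 50 10 19 29  7
Maximum is 50 (e.g. 4 + 9 + 10 + 12 + 15).

50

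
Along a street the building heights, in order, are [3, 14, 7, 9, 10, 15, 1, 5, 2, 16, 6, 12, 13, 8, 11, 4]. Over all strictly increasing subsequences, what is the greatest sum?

Let S[i] be the best sum of a strictly increasing subsequence ending at i:
i:      1  2  3  4  5  6  7  8  9 10 11 12 13 14 15 16
a[i]:   3 14  7  9 10 15  1  5  2 16  6 12 13  8 11  4
S:      3 17 10 19 29 44  1  8  3 60 14 41 54 22 40  7
Maximum is 60 (e.g. 3 + 7 + 9 + 10 + 15 + 16).

60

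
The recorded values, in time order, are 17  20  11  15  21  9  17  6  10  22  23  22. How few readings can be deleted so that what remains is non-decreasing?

Fewest deletions = n − (longest non-decreasing subsequence).
Patience tails:
17 → extends → [17]
20 → extends → [17, 20]
11 → replaces 17 → [11, 20]
15 → replaces 20 → [11, 15]
21 → extends → [11, 15, 21]
9 → replaces 11 → [9, 15, 21]
17 → replaces 21 → [9, 15, 17]
6 → replaces 9 → [6, 15, 17]
10 → replaces 15 → [6, 10, 17]
22 → extends → [6, 10, 17, 22]
23 → extends → [6, 10, 17, 22, 23]
22 → replaces 23 → [6, 10, 17, 22, 22]
Longest non-decreasing subsequence has length 5, so deletions = 12 − 5 = 7.

7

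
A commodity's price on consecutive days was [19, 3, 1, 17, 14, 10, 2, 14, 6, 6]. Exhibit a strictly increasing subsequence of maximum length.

3, 10, 14

Patience tails give the LIS length; then backtrack through the dp parents:
19 → extends → [19]
3 → replaces 19 → [3]
1 → replaces 3 → [1]
17 → extends → [1, 17]
14 → replaces 17 → [1, 14]
10 → replaces 14 → [1, 10]
2 → replaces 10 → [1, 2]
14 → extends → [1, 2, 14]
6 → replaces 14 → [1, 2, 6]
6 → already a tail → [1, 2, 6]
Length 3; one witness is 3, 10, 14.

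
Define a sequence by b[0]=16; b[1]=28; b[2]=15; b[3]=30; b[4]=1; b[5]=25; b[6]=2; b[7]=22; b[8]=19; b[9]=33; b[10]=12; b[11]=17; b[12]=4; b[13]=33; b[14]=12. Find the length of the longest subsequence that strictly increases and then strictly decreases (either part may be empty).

inc[i] = longest strictly increasing subsequence ending at i; dec[i] = longest strictly decreasing subsequence starting at i:
i:      0  1  2  3  4  5  6  7  8  9 10 11 12 13 14
b[i]:  16 28 15 30  1 25  2 22 19 33 12 17  4 33 12
inc:    1  2  1  3  1  2  2  3  3  4  3  4  3  5  4
dec:    4  6  3  6  1  5  1  4  3  3  2  2  1  2  1
Best peak at i=3 (value 30): inc=3, dec=6, length 3+6−1 = 8.

8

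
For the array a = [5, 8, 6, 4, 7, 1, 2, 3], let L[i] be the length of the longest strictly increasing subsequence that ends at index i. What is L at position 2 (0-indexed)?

dp[i] = 1 + max{dp[j] : j<i, a[j]<a[i]} (or 1 if no such j):
i:     0 1 2 3 4 5 6 7
a[i]:  5 8 6 4 7 1 2 3
dp:    1 2 2 1 3 1 2 3
At index 2 the value is 2.

2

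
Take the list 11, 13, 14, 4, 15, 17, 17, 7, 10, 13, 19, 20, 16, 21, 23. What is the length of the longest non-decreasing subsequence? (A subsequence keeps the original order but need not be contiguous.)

10

Track the smallest tail for each achievable length (allowing ties):
11 → extends → [11]
13 → extends → [11, 13]
14 → extends → [11, 13, 14]
4 → replaces 11 → [4, 13, 14]
15 → extends → [4, 13, 14, 15]
17 → extends → [4, 13, 14, 15, 17]
17 → extends → [4, 13, 14, 15, 17, 17]
7 → replaces 13 → [4, 7, 14, 15, 17, 17]
10 → replaces 14 → [4, 7, 10, 15, 17, 17]
13 → replaces 15 → [4, 7, 10, 13, 17, 17]
19 → extends → [4, 7, 10, 13, 17, 17, 19]
20 → extends → [4, 7, 10, 13, 17, 17, 19, 20]
16 → replaces 17 → [4, 7, 10, 13, 16, 17, 19, 20]
21 → extends → [4, 7, 10, 13, 16, 17, 19, 20, 21]
23 → extends → [4, 7, 10, 13, 16, 17, 19, 20, 21, 23]
Ten tails, so the longest non-decreasing subsequence has length 10 (e.g. 11, 13, 14, 15, 17, 17, 19, 20, 21, 23).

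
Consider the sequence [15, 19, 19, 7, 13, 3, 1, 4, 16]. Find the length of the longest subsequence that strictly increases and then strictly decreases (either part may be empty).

inc[i] = longest strictly increasing subsequence ending at i; dec[i] = longest strictly decreasing subsequence starting at i:
i:      1  2  3  4  5  6  7  8  9
a[i]:  15 19 19  7 13  3  1  4 16
inc:    1  2  2  1  2  1  1  2  3
dec:    4  4  4  3  3  2  1  1  1
Best peak at i=2 (value 19): inc=2, dec=4, length 2+4−1 = 5.

5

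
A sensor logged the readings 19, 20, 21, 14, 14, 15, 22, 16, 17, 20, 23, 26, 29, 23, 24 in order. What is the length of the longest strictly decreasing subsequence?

Negate each value so 'decreasing' becomes 'increasing', then run patience tails on the negated sequence:
-19 → extends → [-19]
-20 → replaces -19 → [-20]
-21 → replaces -20 → [-21]
-14 → extends → [-21, -14]
-14 → already a tail → [-21, -14]
-15 → replaces -14 → [-21, -15]
-22 → replaces -21 → [-22, -15]
-16 → replaces -15 → [-22, -16]
-17 → replaces -16 → [-22, -17]
-20 → replaces -17 → [-22, -20]
-23 → replaces -22 → [-23, -20]
-26 → replaces -23 → [-26, -20]
-29 → replaces -26 → [-29, -20]
-23 → replaces -20 → [-29, -23]
-24 → replaces -23 → [-29, -24]
Two tails, so the longest strictly decreasing subsequence of the original has length 2.

2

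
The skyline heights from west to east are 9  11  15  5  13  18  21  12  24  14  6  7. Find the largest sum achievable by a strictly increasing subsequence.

Let S[i] be the best sum of a strictly increasing subsequence ending at i:
i:      1  2  3  4  5  6  7  8  9 10 11 12
a[i]:   9 11 15  5 13 18 21 12 24 14  6  7
S:      9 20 35  5 33 53 74 32 98 47 11 18
Maximum is 98 (e.g. 9 + 11 + 15 + 18 + 21 + 24).

98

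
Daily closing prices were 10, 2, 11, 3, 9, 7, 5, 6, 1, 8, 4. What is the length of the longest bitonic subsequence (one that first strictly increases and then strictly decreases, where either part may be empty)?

6

inc[i] = longest strictly increasing subsequence ending at i; dec[i] = longest strictly decreasing subsequence starting at i:
i:      1  2  3  4  5  6  7  8  9 10 11
a[i]:  10  2 11  3  9  7  5  6  1  8  4
inc:    1  1  2  2  3  3  3  4  1  5  3
dec:    5  2  5  2  4  3  2  2  1  2  1
Best peak at i=3 (value 11): inc=2, dec=5, length 2+5−1 = 6.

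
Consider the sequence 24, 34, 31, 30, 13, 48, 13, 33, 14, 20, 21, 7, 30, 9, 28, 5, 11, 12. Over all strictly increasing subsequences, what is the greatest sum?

Let S[i] be the best sum of a strictly increasing subsequence ending at i:
i:       1   2   3   4   5   6   7   8   9  10  11  12  13  14  15  16  17  18
a[i]:   24  34  31  30  13  48  13  33  14  20  21   7  30   9  28   5  11  12
S:      24  58  55  54  13 106  13  88  27  47  68   7  98  16  96   5  27  39
Maximum is 106 (e.g. 24 + 34 + 48).

106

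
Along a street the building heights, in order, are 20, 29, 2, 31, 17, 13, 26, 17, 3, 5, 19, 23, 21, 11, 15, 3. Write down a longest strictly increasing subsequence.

2, 13, 17, 19, 23

Patience tails give the LIS length; then backtrack through the dp parents:
20 → extends → [20]
29 → extends → [20, 29]
2 → replaces 20 → [2, 29]
31 → extends → [2, 29, 31]
17 → replaces 29 → [2, 17, 31]
13 → replaces 17 → [2, 13, 31]
26 → replaces 31 → [2, 13, 26]
17 → replaces 26 → [2, 13, 17]
3 → replaces 13 → [2, 3, 17]
5 → replaces 17 → [2, 3, 5]
19 → extends → [2, 3, 5, 19]
23 → extends → [2, 3, 5, 19, 23]
21 → replaces 23 → [2, 3, 5, 19, 21]
11 → replaces 19 → [2, 3, 5, 11, 21]
15 → replaces 21 → [2, 3, 5, 11, 15]
3 → already a tail → [2, 3, 5, 11, 15]
Length 5; one witness is 2, 13, 17, 19, 23.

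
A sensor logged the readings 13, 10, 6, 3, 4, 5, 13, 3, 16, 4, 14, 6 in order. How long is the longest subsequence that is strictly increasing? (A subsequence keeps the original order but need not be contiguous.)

5

Track the smallest tail for each achievable length (strict):
13 → extends → [13]
10 → replaces 13 → [10]
6 → replaces 10 → [6]
3 → replaces 6 → [3]
4 → extends → [3, 4]
5 → extends → [3, 4, 5]
13 → extends → [3, 4, 5, 13]
3 → already a tail → [3, 4, 5, 13]
16 → extends → [3, 4, 5, 13, 16]
4 → already a tail → [3, 4, 5, 13, 16]
14 → replaces 16 → [3, 4, 5, 13, 14]
6 → replaces 13 → [3, 4, 5, 6, 14]
Five tails, so the longest strictly increasing subsequence has length 5 (e.g. 3, 4, 5, 13, 16).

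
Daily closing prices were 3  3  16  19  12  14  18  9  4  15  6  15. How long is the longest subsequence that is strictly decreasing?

Let dp[i] be the longest strictly decreasing subsequence ending at i:
i:      1  2  3  4  5  6  7  8  9 10 11 12
a[i]:   3  3 16 19 12 14 18  9  4 15  6 15
dp:     1  1  1  1  2  2  2  3  4  3  4  3
Maximum is 4.

4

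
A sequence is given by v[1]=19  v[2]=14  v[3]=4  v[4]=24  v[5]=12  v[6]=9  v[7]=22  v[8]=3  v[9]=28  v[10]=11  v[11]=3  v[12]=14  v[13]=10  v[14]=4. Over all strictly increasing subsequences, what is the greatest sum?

71

Let S[i] be the best sum of a strictly increasing subsequence ending at i:
i:      1  2  3  4  5  6  7  8  9 10 11 12 13 14
v[i]:  19 14  4 24 12  9 22  3 28 11  3 14 10  4
S:     19 14  4 43 16 13 41  3 71 24  3 38 23  7
Maximum is 71 (e.g. 19 + 24 + 28).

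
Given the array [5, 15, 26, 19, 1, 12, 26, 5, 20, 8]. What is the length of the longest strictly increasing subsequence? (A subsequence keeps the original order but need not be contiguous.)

4

Let dp[i] be the length of the longest such subsequence ending at index i:
i:      1  2  3  4  5  6  7  8  9 10
a[i]:   5 15 26 19  1 12 26  5 20  8
dp:     1  2  3  3  1  2  4  2  4  3
Maximum dp value is 4.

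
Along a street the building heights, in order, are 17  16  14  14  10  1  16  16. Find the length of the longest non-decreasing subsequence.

4

Let dp[i] be the length of the longest such subsequence ending at index i:
i:      1  2  3  4  5  6  7  8
a[i]:  17 16 14 14 10  1 16 16
dp:     1  1  1  2  1  1  3  4
Maximum dp value is 4.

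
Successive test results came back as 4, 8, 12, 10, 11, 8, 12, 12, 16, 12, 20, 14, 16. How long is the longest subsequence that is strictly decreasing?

Let dp[i] be the longest strictly decreasing subsequence ending at i:
i:      1  2  3  4  5  6  7  8  9 10 11 12 13
a[i]:   4  8 12 10 11  8 12 12 16 12 20 14 16
dp:     1  1  1  2  2  3  1  1  1  2  1  2  2
Maximum is 3.

3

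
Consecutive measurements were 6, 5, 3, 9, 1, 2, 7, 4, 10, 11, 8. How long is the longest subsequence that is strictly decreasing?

Negate each value so 'decreasing' becomes 'increasing', then run patience tails on the negated sequence:
-6 → extends → [-6]
-5 → extends → [-6, -5]
-3 → extends → [-6, -5, -3]
-9 → replaces -6 → [-9, -5, -3]
-1 → extends → [-9, -5, -3, -1]
-2 → replaces -1 → [-9, -5, -3, -2]
-7 → replaces -5 → [-9, -7, -3, -2]
-4 → replaces -3 → [-9, -7, -4, -2]
-10 → replaces -9 → [-10, -7, -4, -2]
-11 → replaces -10 → [-11, -7, -4, -2]
-8 → replaces -7 → [-11, -8, -4, -2]
Four tails, so the longest strictly decreasing subsequence of the original has length 4.

4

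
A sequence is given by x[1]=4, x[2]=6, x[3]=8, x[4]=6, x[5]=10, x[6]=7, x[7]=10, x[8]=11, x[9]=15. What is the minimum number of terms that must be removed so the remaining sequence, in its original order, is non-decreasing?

Fewest deletions = n − (longest non-decreasing subsequence).
i:      1  2  3  4  5  6  7  8  9
x[i]:   4  6  8  6 10  7 10 11 15
dp:     1  2  3  3  4  4  5  6  7
max dp = 7, so deletions = 9 − 7 = 2.

2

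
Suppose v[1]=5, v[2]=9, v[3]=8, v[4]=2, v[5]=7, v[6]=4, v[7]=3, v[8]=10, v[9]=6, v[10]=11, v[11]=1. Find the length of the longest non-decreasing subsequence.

4

Track the smallest tail for each achievable length (allowing ties):
5 → extends → [5]
9 → extends → [5, 9]
8 → replaces 9 → [5, 8]
2 → replaces 5 → [2, 8]
7 → replaces 8 → [2, 7]
4 → replaces 7 → [2, 4]
3 → replaces 4 → [2, 3]
10 → extends → [2, 3, 10]
6 → replaces 10 → [2, 3, 6]
11 → extends → [2, 3, 6, 11]
1 → replaces 2 → [1, 3, 6, 11]
Four tails, so the longest non-decreasing subsequence has length 4 (e.g. 5, 9, 10, 11).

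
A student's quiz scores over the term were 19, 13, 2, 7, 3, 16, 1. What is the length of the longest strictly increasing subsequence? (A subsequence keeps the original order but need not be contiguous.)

3

Let dp[i] be the length of the longest such subsequence ending at index i:
i:      1  2  3  4  5  6  7
a[i]:  19 13  2  7  3 16  1
dp:     1  1  1  2  2  3  1
Maximum dp value is 3.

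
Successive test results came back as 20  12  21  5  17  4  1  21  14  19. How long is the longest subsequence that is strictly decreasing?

Let dp[i] be the longest strictly decreasing subsequence ending at i:
i:      1  2  3  4  5  6  7  8  9 10
a[i]:  20 12 21  5 17  4  1 21 14 19
dp:     1  2  1  3  2  4  5  1  3  2
Maximum is 5.

5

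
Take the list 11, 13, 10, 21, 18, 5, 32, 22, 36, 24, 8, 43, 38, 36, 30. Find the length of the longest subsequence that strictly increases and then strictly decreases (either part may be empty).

inc[i] = longest strictly increasing subsequence ending at i; dec[i] = longest strictly decreasing subsequence starting at i:
i:      1  2  3  4  5  6  7  8  9 10 11 12 13 14 15
a[i]:  11 13 10 21 18  5 32 22 36 24  8 43 38 36 30
inc:    1  2  1  3  3  1  4  4  5  5  2  6  6  6  6
dec:    3  3  2  3  2  1  3  2  3  2  1  4  3  2  1
Best peak at i=12 (value 43): inc=6, dec=4, length 6+4−1 = 9.

9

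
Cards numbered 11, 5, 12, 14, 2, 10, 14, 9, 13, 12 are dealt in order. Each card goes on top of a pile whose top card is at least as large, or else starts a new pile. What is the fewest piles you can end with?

Place each on the leftmost legal pile:
11 → new pile 1 (tops now [11])
5 → pile 1 (tops now [5])
12 → new pile 2 (tops now [5, 12])
14 → new pile 3 (tops now [5, 12, 14])
2 → pile 1 (tops now [2, 12, 14])
10 → pile 2 (tops now [2, 10, 14])
14 → pile 3 (tops now [2, 10, 14])
9 → pile 2 (tops now [2, 9, 14])
13 → pile 3 (tops now [2, 9, 13])
12 → pile 3 (tops now [2, 9, 12])
Three piles.

3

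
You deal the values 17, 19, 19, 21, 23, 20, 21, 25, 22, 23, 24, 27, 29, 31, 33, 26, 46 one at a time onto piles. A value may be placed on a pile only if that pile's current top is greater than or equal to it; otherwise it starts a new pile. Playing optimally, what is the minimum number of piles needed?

12

Place each on the leftmost legal pile:
17 → new pile 1 (tops now [17])
19 → new pile 2 (tops now [17, 19])
19 → pile 2 (tops now [17, 19])
21 → new pile 3 (tops now [17, 19, 21])
23 → new pile 4 (tops now [17, 19, 21, 23])
20 → pile 3 (tops now [17, 19, 20, 23])
21 → pile 4 (tops now [17, 19, 20, 21])
25 → new pile 5 (tops now [17, 19, 20, 21, 25])
22 → pile 5 (tops now [17, 19, 20, 21, 22])
23 → new pile 6 (tops now [17, 19, 20, 21, 22, 23])
24 → new pile 7 (tops now [17, 19, 20, 21, 22, 23, 24])
27 → new pile 8 (tops now [17, 19, 20, 21, 22, 23, 24, 27])
29 → new pile 9 (tops now [17, 19, 20, 21, 22, 23, 24, 27, 29])
31 → new pile 10 (tops now [17, 19, 20, 21, 22, 23, 24, 27, 29, 31])
33 → new pile 11 (tops now [17, 19, 20, 21, 22, 23, 24, 27, 29, 31, 33])
26 → pile 8 (tops now [17, 19, 20, 21, 22, 23, 24, 26, 29, 31, 33])
46 → new pile 12 (tops now [17, 19, 20, 21, 22, 23, 24, 26, 29, 31, 33, 46])
Twelve piles.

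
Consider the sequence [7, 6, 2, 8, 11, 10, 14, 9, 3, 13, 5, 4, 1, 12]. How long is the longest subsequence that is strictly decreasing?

Negate each value so 'decreasing' becomes 'increasing', then run patience tails on the negated sequence:
-7 → extends → [-7]
-6 → extends → [-7, -6]
-2 → extends → [-7, -6, -2]
-8 → replaces -7 → [-8, -6, -2]
-11 → replaces -8 → [-11, -6, -2]
-10 → replaces -6 → [-11, -10, -2]
-14 → replaces -11 → [-14, -10, -2]
-9 → replaces -2 → [-14, -10, -9]
-3 → extends → [-14, -10, -9, -3]
-13 → replaces -10 → [-14, -13, -9, -3]
-5 → replaces -3 → [-14, -13, -9, -5]
-4 → extends → [-14, -13, -9, -5, -4]
-1 → extends → [-14, -13, -9, -5, -4, -1]
-12 → replaces -9 → [-14, -13, -12, -5, -4, -1]
Six tails, so the longest strictly decreasing subsequence of the original has length 6.

6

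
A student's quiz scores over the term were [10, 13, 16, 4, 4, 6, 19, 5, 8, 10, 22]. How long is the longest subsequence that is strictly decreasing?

3

Negate each value so 'decreasing' becomes 'increasing', then run patience tails on the negated sequence:
-10 → extends → [-10]
-13 → replaces -10 → [-13]
-16 → replaces -13 → [-16]
-4 → extends → [-16, -4]
-4 → already a tail → [-16, -4]
-6 → replaces -4 → [-16, -6]
-19 → replaces -16 → [-19, -6]
-5 → extends → [-19, -6, -5]
-8 → replaces -6 → [-19, -8, -5]
-10 → replaces -8 → [-19, -10, -5]
-22 → replaces -19 → [-22, -10, -5]
Three tails, so the longest strictly decreasing subsequence of the original has length 3.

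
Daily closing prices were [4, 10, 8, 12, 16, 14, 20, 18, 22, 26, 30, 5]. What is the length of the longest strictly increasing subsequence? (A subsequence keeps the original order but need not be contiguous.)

Let dp[i] be the length of the longest such subsequence ending at index i:
i:      1  2  3  4  5  6  7  8  9 10 11 12
a[i]:   4 10  8 12 16 14 20 18 22 26 30  5
dp:     1  2  2  3  4  4  5  5  6  7  8  2
Maximum dp value is 8.

8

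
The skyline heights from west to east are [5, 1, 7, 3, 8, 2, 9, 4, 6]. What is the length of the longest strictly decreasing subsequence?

3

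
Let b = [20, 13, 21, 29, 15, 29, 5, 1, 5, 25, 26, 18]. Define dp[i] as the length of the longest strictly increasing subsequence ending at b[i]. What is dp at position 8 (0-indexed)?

dp[i] = 1 + max{dp[j] : j<i, b[j]<b[i]} (or 1 if no such j):
i:      0  1  2  3  4  5  6  7  8  9 10 11
b[i]:  20 13 21 29 15 29  5  1  5 25 26 18
dp:     1  1  2  3  2  3  1  1  2  3  4  3
At index 8 the value is 2.

2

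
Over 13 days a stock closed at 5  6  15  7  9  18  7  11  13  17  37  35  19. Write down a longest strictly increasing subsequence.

5, 6, 7, 9, 11, 13, 17, 37

Patience tails give the LIS length; then backtrack through the dp parents:
5 → extends → [5]
6 → extends → [5, 6]
15 → extends → [5, 6, 15]
7 → replaces 15 → [5, 6, 7]
9 → extends → [5, 6, 7, 9]
18 → extends → [5, 6, 7, 9, 18]
7 → already a tail → [5, 6, 7, 9, 18]
11 → replaces 18 → [5, 6, 7, 9, 11]
13 → extends → [5, 6, 7, 9, 11, 13]
17 → extends → [5, 6, 7, 9, 11, 13, 17]
37 → extends → [5, 6, 7, 9, 11, 13, 17, 37]
35 → replaces 37 → [5, 6, 7, 9, 11, 13, 17, 35]
19 → replaces 35 → [5, 6, 7, 9, 11, 13, 17, 19]
Length 8; one witness is 5, 6, 7, 9, 11, 13, 17, 37.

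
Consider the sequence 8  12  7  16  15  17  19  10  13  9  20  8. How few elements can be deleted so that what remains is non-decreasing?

Fewest deletions = n − (longest non-decreasing subsequence).
Patience tails:
8 → extends → [8]
12 → extends → [8, 12]
7 → replaces 8 → [7, 12]
16 → extends → [7, 12, 16]
15 → replaces 16 → [7, 12, 15]
17 → extends → [7, 12, 15, 17]
19 → extends → [7, 12, 15, 17, 19]
10 → replaces 12 → [7, 10, 15, 17, 19]
13 → replaces 15 → [7, 10, 13, 17, 19]
9 → replaces 10 → [7, 9, 13, 17, 19]
20 → extends → [7, 9, 13, 17, 19, 20]
8 → replaces 9 → [7, 8, 13, 17, 19, 20]
Longest non-decreasing subsequence has length 6, so deletions = 12 − 6 = 6.

6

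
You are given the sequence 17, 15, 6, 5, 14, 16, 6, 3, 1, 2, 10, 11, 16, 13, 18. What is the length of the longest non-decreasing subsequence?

Let dp[i] be the length of the longest such subsequence ending at index i:
i:      1  2  3  4  5  6  7  8  9 10 11 12 13 14 15
a[i]:  17 15  6  5 14 16  6  3  1  2 10 11 16 13 18
dp:     1  1  1  1  2  3  2  1  1  2  3  4  5  5  6
Maximum dp value is 6.

6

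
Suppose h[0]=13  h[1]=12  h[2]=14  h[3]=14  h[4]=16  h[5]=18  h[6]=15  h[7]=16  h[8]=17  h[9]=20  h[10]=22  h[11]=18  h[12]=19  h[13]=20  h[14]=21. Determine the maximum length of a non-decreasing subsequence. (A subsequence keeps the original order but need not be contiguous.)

Track the smallest tail for each achievable length (allowing ties):
13 → extends → [13]
12 → replaces 13 → [12]
14 → extends → [12, 14]
14 → extends → [12, 14, 14]
16 → extends → [12, 14, 14, 16]
18 → extends → [12, 14, 14, 16, 18]
15 → replaces 16 → [12, 14, 14, 15, 18]
16 → replaces 18 → [12, 14, 14, 15, 16]
17 → extends → [12, 14, 14, 15, 16, 17]
20 → extends → [12, 14, 14, 15, 16, 17, 20]
22 → extends → [12, 14, 14, 15, 16, 17, 20, 22]
18 → replaces 20 → [12, 14, 14, 15, 16, 17, 18, 22]
19 → replaces 22 → [12, 14, 14, 15, 16, 17, 18, 19]
20 → extends → [12, 14, 14, 15, 16, 17, 18, 19, 20]
21 → extends → [12, 14, 14, 15, 16, 17, 18, 19, 20, 21]
Ten tails, so the longest non-decreasing subsequence has length 10 (e.g. 13, 14, 14, 16, 16, 17, 18, 19, 20, 21).

10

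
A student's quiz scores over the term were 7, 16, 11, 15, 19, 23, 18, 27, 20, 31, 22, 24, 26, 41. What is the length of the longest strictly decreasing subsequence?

Negate each value so 'decreasing' becomes 'increasing', then run patience tails on the negated sequence:
-7 → extends → [-7]
-16 → replaces -7 → [-16]
-11 → extends → [-16, -11]
-15 → replaces -11 → [-16, -15]
-19 → replaces -16 → [-19, -15]
-23 → replaces -19 → [-23, -15]
-18 → replaces -15 → [-23, -18]
-27 → replaces -23 → [-27, -18]
-20 → replaces -18 → [-27, -20]
-31 → replaces -27 → [-31, -20]
-22 → replaces -20 → [-31, -22]
-24 → replaces -22 → [-31, -24]
-26 → replaces -24 → [-31, -26]
-41 → replaces -31 → [-41, -26]
Two tails, so the longest strictly decreasing subsequence of the original has length 2.

2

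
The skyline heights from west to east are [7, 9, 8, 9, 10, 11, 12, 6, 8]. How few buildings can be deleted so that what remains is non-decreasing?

3

Fewest deletions = n − (longest non-decreasing subsequence).
Patience tails:
7 → extends → [7]
9 → extends → [7, 9]
8 → replaces 9 → [7, 8]
9 → extends → [7, 8, 9]
10 → extends → [7, 8, 9, 10]
11 → extends → [7, 8, 9, 10, 11]
12 → extends → [7, 8, 9, 10, 11, 12]
6 → replaces 7 → [6, 8, 9, 10, 11, 12]
8 → replaces 9 → [6, 8, 8, 10, 11, 12]
Longest non-decreasing subsequence has length 6, so deletions = 9 − 6 = 3.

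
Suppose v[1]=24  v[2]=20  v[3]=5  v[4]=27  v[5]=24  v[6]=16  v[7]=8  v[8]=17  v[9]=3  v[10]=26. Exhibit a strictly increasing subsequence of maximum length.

5, 16, 17, 26

Patience tails give the LIS length; then backtrack through the dp parents:
24 → extends → [24]
20 → replaces 24 → [20]
5 → replaces 20 → [5]
27 → extends → [5, 27]
24 → replaces 27 → [5, 24]
16 → replaces 24 → [5, 16]
8 → replaces 16 → [5, 8]
17 → extends → [5, 8, 17]
3 → replaces 5 → [3, 8, 17]
26 → extends → [3, 8, 17, 26]
Length 4; one witness is 5, 16, 17, 26.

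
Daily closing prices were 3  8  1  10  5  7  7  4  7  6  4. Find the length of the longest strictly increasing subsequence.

Let dp[i] be the length of the longest such subsequence ending at index i:
i:      1  2  3  4  5  6  7  8  9 10 11
a[i]:   3  8  1 10  5  7  7  4  7  6  4
dp:     1  2  1  3  2  3  3  2  3  3  2
Maximum dp value is 3.

3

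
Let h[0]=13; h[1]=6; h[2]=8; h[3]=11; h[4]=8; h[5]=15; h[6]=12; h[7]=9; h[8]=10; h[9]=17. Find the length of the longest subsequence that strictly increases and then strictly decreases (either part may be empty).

inc[i] = longest strictly increasing subsequence ending at i; dec[i] = longest strictly decreasing subsequence starting at i:
i:      0  1  2  3  4  5  6  7  8  9
h[i]:  13  6  8 11  8 15 12  9 10 17
inc:    1  1  2  3  2  4  4  3  4  5
dec:    3  1  1  2  1  3  2  1  1  1
Best peak at i=5 (value 15): inc=4, dec=3, length 4+3−1 = 6.

6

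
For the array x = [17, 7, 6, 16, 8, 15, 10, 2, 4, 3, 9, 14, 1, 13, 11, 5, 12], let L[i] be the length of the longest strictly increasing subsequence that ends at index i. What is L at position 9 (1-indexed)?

2

dp[i] = 1 + max{dp[j] : j<i, x[j]<x[i]} (or 1 if no such j):
i:      1  2  3  4  5  6  7  8  9 10 11 12 13 14 15 16 17
x[i]:  17  7  6 16  8 15 10  2  4  3  9 14  1 13 11  5 12
dp:     1  1  1  2  2  3  3  1  2  2  3  4  1  4  4  3  5
At index 9 the value is 2.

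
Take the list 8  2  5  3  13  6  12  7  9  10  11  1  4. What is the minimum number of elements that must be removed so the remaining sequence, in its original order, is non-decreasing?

Fewest deletions = n − (longest non-decreasing subsequence).
i:      1  2  3  4  5  6  7  8  9 10 11 12 13
a[i]:   8  2  5  3 13  6 12  7  9 10 11  1  4
dp:     1  1  2  2  3  3  4  4  5  6  7  1  3
max dp = 7, so deletions = 13 − 7 = 6.

6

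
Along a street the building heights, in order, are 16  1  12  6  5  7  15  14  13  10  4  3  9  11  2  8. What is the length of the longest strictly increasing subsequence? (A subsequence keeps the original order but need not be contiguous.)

Track the smallest tail for each achievable length (strict):
16 → extends → [16]
1 → replaces 16 → [1]
12 → extends → [1, 12]
6 → replaces 12 → [1, 6]
5 → replaces 6 → [1, 5]
7 → extends → [1, 5, 7]
15 → extends → [1, 5, 7, 15]
14 → replaces 15 → [1, 5, 7, 14]
13 → replaces 14 → [1, 5, 7, 13]
10 → replaces 13 → [1, 5, 7, 10]
4 → replaces 5 → [1, 4, 7, 10]
3 → replaces 4 → [1, 3, 7, 10]
9 → replaces 10 → [1, 3, 7, 9]
11 → extends → [1, 3, 7, 9, 11]
2 → replaces 3 → [1, 2, 7, 9, 11]
8 → replaces 9 → [1, 2, 7, 8, 11]
Five tails, so the longest strictly increasing subsequence has length 5 (e.g. 1, 6, 7, 10, 11).

5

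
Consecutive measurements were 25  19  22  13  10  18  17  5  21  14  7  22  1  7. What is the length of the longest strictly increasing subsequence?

4

Track the smallest tail for each achievable length (strict):
25 → extends → [25]
19 → replaces 25 → [19]
22 → extends → [19, 22]
13 → replaces 19 → [13, 22]
10 → replaces 13 → [10, 22]
18 → replaces 22 → [10, 18]
17 → replaces 18 → [10, 17]
5 → replaces 10 → [5, 17]
21 → extends → [5, 17, 21]
14 → replaces 17 → [5, 14, 21]
7 → replaces 14 → [5, 7, 21]
22 → extends → [5, 7, 21, 22]
1 → replaces 5 → [1, 7, 21, 22]
7 → already a tail → [1, 7, 21, 22]
Four tails, so the longest strictly increasing subsequence has length 4 (e.g. 13, 18, 21, 22).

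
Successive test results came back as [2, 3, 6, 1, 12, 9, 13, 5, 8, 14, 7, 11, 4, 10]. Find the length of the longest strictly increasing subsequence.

Track the smallest tail for each achievable length (strict):
2 → extends → [2]
3 → extends → [2, 3]
6 → extends → [2, 3, 6]
1 → replaces 2 → [1, 3, 6]
12 → extends → [1, 3, 6, 12]
9 → replaces 12 → [1, 3, 6, 9]
13 → extends → [1, 3, 6, 9, 13]
5 → replaces 6 → [1, 3, 5, 9, 13]
8 → replaces 9 → [1, 3, 5, 8, 13]
14 → extends → [1, 3, 5, 8, 13, 14]
7 → replaces 8 → [1, 3, 5, 7, 13, 14]
11 → replaces 13 → [1, 3, 5, 7, 11, 14]
4 → replaces 5 → [1, 3, 4, 7, 11, 14]
10 → replaces 11 → [1, 3, 4, 7, 10, 14]
Six tails, so the longest strictly increasing subsequence has length 6 (e.g. 2, 3, 6, 12, 13, 14).

6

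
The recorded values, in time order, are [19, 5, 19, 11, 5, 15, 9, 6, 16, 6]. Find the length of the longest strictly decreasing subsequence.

4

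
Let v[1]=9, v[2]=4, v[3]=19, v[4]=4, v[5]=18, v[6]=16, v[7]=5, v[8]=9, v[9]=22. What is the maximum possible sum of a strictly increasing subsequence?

Let S[i] be the best sum of a strictly increasing subsequence ending at i:
i:      1  2  3  4  5  6  7  8  9
v[i]:   9  4 19  4 18 16  5  9 22
S:      9  4 28  4 27 25  9 18 50
Maximum is 50 (e.g. 9 + 19 + 22).

50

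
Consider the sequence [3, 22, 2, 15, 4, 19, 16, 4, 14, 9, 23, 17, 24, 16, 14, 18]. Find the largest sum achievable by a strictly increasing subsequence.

84

Let S[i] be the best sum of a strictly increasing subsequence ending at i:
i:      1  2  3  4  5  6  7  8  9 10 11 12 13 14 15 16
a[i]:   3 22  2 15  4 19 16  4 14  9 23 17 24 16 14 18
S:      3 25  2 18  7 37 34  7 21 16 60 51 84 37 30 69
Maximum is 84 (e.g. 3 + 15 + 19 + 23 + 24).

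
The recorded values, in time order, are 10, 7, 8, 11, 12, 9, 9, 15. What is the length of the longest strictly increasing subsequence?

Let dp[i] be the length of the longest such subsequence ending at index i:
i:      1  2  3  4  5  6  7  8
a[i]:  10  7  8 11 12  9  9 15
dp:     1  1  2  3  4  3  3  5
Maximum dp value is 5.

5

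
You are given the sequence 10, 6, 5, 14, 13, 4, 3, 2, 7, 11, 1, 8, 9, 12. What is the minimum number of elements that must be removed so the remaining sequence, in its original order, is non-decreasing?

9

Fewest deletions = n − (longest non-decreasing subsequence).
i:      1  2  3  4  5  6  7  8  9 10 11 12 13 14
a[i]:  10  6  5 14 13  4  3  2  7 11  1  8  9 12
dp:     1  1  1  2  2  1  1  1  2  3  1  3  4  5
max dp = 5, so deletions = 14 − 5 = 9.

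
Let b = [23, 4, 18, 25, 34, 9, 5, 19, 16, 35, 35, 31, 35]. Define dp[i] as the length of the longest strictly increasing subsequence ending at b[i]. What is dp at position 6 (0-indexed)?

2

dp[i] = 1 + max{dp[j] : j<i, b[j]<b[i]} (or 1 if no such j):
i:      0  1  2  3  4  5  6  7  8  9 10 11 12
b[i]:  23  4 18 25 34  9  5 19 16 35 35 31 35
dp:     1  1  2  3  4  2  2  3  3  5  5  4  5
At index 6 the value is 2.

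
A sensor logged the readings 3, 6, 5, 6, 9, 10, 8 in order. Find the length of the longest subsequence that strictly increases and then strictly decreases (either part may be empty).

inc[i] = longest strictly increasing subsequence ending at i; dec[i] = longest strictly decreasing subsequence starting at i:
i:      1  2  3  4  5  6  7
a[i]:   3  6  5  6  9 10  8
inc:    1  2  2  3  4  5  4
dec:    1  2  1  1  2  2  1
Best peak at i=6 (value 10): inc=5, dec=2, length 5+2−1 = 6.

6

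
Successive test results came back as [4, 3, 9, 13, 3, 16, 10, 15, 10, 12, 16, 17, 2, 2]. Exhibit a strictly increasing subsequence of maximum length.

4, 9, 13, 15, 16, 17

Patience tails give the LIS length; then backtrack through the dp parents:
4 → extends → [4]
3 → replaces 4 → [3]
9 → extends → [3, 9]
13 → extends → [3, 9, 13]
3 → already a tail → [3, 9, 13]
16 → extends → [3, 9, 13, 16]
10 → replaces 13 → [3, 9, 10, 16]
15 → replaces 16 → [3, 9, 10, 15]
10 → already a tail → [3, 9, 10, 15]
12 → replaces 15 → [3, 9, 10, 12]
16 → extends → [3, 9, 10, 12, 16]
17 → extends → [3, 9, 10, 12, 16, 17]
2 → replaces 3 → [2, 9, 10, 12, 16, 17]
2 → already a tail → [2, 9, 10, 12, 16, 17]
Length 6; one witness is 4, 9, 13, 15, 16, 17.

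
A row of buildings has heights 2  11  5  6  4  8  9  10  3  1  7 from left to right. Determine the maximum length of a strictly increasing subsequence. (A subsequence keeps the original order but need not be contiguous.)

6

Track the smallest tail for each achievable length (strict):
2 → extends → [2]
11 → extends → [2, 11]
5 → replaces 11 → [2, 5]
6 → extends → [2, 5, 6]
4 → replaces 5 → [2, 4, 6]
8 → extends → [2, 4, 6, 8]
9 → extends → [2, 4, 6, 8, 9]
10 → extends → [2, 4, 6, 8, 9, 10]
3 → replaces 4 → [2, 3, 6, 8, 9, 10]
1 → replaces 2 → [1, 3, 6, 8, 9, 10]
7 → replaces 8 → [1, 3, 6, 7, 9, 10]
Six tails, so the longest strictly increasing subsequence has length 6 (e.g. 2, 5, 6, 8, 9, 10).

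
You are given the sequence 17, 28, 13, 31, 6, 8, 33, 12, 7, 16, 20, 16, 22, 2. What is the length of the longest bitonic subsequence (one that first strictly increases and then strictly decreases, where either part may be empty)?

inc[i] = longest strictly increasing subsequence ending at i; dec[i] = longest strictly decreasing subsequence starting at i:
i:      1  2  3  4  5  6  7  8  9 10 11 12 13 14
a[i]:  17 28 13 31  6  8 33 12  7 16 20 16 22  2
inc:    1  2  1  3  1  2  4  3  2  4  5  4  6  1
dec:    5  5  4  4  2  3  4  3  2  2  3  2  2  1
Best peak at i=7 (value 33): inc=4, dec=4, length 4+4−1 = 7.

7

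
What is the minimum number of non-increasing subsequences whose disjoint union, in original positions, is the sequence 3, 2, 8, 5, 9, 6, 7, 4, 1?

Place each on the leftmost legal pile:
3 → new pile 1 (tops now [3])
2 → pile 1 (tops now [2])
8 → new pile 2 (tops now [2, 8])
5 → pile 2 (tops now [2, 5])
9 → new pile 3 (tops now [2, 5, 9])
6 → pile 3 (tops now [2, 5, 6])
7 → new pile 4 (tops now [2, 5, 6, 7])
4 → pile 2 (tops now [2, 4, 6, 7])
1 → pile 1 (tops now [1, 4, 6, 7])
Four piles.

4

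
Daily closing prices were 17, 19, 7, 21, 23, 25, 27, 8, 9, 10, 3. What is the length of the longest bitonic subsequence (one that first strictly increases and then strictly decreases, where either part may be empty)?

8

inc[i] = longest strictly increasing subsequence ending at i; dec[i] = longest strictly decreasing subsequence starting at i:
i:      1  2  3  4  5  6  7  8  9 10 11
a[i]:  17 19  7 21 23 25 27  8  9 10  3
inc:    1  2  1  3  4  5  6  2  3  4  1
dec:    3  3  2  3  3  3  3  2  2  2  1
Best peak at i=7 (value 27): inc=6, dec=3, length 6+3−1 = 8.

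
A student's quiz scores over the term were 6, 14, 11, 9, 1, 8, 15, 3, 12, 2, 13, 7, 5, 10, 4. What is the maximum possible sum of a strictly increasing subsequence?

Let S[i] be the best sum of a strictly increasing subsequence ending at i:
i:      1  2  3  4  5  6  7  8  9 10 11 12 13 14 15
a[i]:   6 14 11  9  1  8 15  3 12  2 13  7  5 10  4
S:      6 20 17 15  1 14 35  4 29  3 42 13  9 25  8
Maximum is 42 (e.g. 6 + 11 + 12 + 13).

42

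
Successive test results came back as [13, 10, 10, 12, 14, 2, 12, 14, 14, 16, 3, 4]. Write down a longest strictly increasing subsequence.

Patience tails give the LIS length; then backtrack through the dp parents:
13 → extends → [13]
10 → replaces 13 → [10]
10 → already a tail → [10]
12 → extends → [10, 12]
14 → extends → [10, 12, 14]
2 → replaces 10 → [2, 12, 14]
12 → already a tail → [2, 12, 14]
14 → already a tail → [2, 12, 14]
14 → already a tail → [2, 12, 14]
16 → extends → [2, 12, 14, 16]
3 → replaces 12 → [2, 3, 14, 16]
4 → replaces 14 → [2, 3, 4, 16]
Length 4; one witness is 10, 12, 14, 16.

10, 12, 14, 16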